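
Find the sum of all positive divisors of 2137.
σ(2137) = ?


Divisors of 2137: 1, 2137
Sum = 1 + 2137 = 2138

σ(2137) = 2138


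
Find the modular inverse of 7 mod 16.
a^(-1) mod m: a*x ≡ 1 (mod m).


Use the extended Euclidean algorithm on (16, 7); each row r = 16*s + 7*t:
r=16, s=1, t=0
r=7, s=0, t=1
q=2: r=2, s=1, t=-2   [16*(1) + 7*(-2) = 2]
q=3: r=1, s=-3, t=7   [16*(-3) + 7*(7) = 1]
q=2: r=0, s=7, t=-16   [16*(7) + 7*(-16) = 0]
GCD = 1 with t = 7, so 7*(7) ≡ 1 (mod 16)
Inverse = 7 mod 16 = 7
Check: 7 * 7 = 49 ≡ 1 (mod 16)

7^(-1) ≡ 7 (mod 16)


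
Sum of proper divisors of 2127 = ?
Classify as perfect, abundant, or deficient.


Proper divisors: 1, 3, 709
Sum = 1 + 3 + 709 = 713
713 < 2127 → deficient

s(2127) = 713 (deficient)


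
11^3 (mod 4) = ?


11^1 mod 4 = 3
11^2 mod 4 = 1
11^3 mod 4 = 3


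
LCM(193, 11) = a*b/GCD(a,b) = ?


GCD(193, 11) = 1
LCM = 193*11/1 = 2123/1 = 2123

LCM = 2123


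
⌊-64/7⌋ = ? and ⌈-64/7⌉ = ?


-64/7 = -9.1429
floor = -10
ceil = -9

floor = -10, ceil = -9


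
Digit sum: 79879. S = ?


7 + 9 + 8 + 7 + 9 = 40


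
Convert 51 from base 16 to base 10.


51 (base 16) = 81 (decimal)
81 (decimal) = 81 (base 10)


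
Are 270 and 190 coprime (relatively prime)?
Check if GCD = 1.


Euclidean algorithm:
270 = 1 * 190 + 80
190 = 2 * 80 + 30
80 = 2 * 30 + 20
30 = 1 * 20 + 10
20 = 2 * 10 + 0
GCD(270, 190) = 10

No, not coprime (GCD = 10)


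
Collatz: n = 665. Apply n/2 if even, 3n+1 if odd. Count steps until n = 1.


665 → 1996 → 998 → 499 → 1498 → 749 → 2248 → 1124 → 562 → 281 → 844 → 422 → 211 → 634 → 317 → 952 → 476 → 238 → 119 → 358 → 179 → 538 → 269 → 808 → 404 → 202 → 101 → 304 → 152 → 76 → 38 → 19 → 58 → 29 → 88 → 44 → 22 → 11 → 34 → 17 → 52 → 26 → 13 → 40 → 20 → 10 → 5 → 16 → 8 → 4 → 2 → 1
Total steps = 51

51 steps


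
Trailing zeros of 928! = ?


floor(928/5) = 185
floor(928/25) = 37
floor(928/125) = 7
floor(928/625) = 1
Total = 230

230 trailing zeros


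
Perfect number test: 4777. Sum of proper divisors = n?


Proper divisors of 4777: 1, 17, 281
Sum = 1 + 17 + 281 = 299

No, 4777 is not perfect (299 ≠ 4777)


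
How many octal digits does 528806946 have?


528806946 in base 8 = 3741172042
Number of digits = 10

10 digits (base 8)


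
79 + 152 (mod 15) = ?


79 + 152 = 231
231 mod 15 = 6


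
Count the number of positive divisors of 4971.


4971 = 3^1 × 1657^1
d(4971) = (1+1) × (1+1) = 4

4 divisors


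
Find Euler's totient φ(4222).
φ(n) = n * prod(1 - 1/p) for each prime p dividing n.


4222 = 2 × 2111
Prime factors: 2, 2111
φ(4222) = 4222 × (1-1/2) × (1-1/2111)
= 4222 × 1/2 × 2110/2111 = 2110

φ(4222) = 2110


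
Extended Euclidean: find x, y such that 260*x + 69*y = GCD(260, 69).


Tabular extended Euclidean (each row: r = 260*s + 69*t):
r=260, s=1, t=0
r=69, s=0, t=1
q=3: r=53, s=1, t=-3   [260*(1) + 69*(-3) = 53]
q=1: r=16, s=-1, t=4   [260*(-1) + 69*(4) = 16]
q=3: r=5, s=4, t=-15   [260*(4) + 69*(-15) = 5]
q=3: r=1, s=-13, t=49   [260*(-13) + 69*(49) = 1]
q=5: r=0, s=69, t=-260   [260*(69) + 69*(-260) = 0]
GCD = 1; from the row with r=1: x=-13, y=49
Check: 260*(-13) + 69*(49) = -3380 + 3381 = 1

GCD = 1, x = -13, y = 49


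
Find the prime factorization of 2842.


2842 / 2 = 1421
1421 / 7 = 203
203 / 7 = 29
29 / 29 = 1
2842 = 2 × 7^2 × 29


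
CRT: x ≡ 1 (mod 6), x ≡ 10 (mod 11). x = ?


M = 6*11 = 66
M1 = M/6 = 11, M2 = M/11 = 6
M1^(-1) mod 6 = 5, M2^(-1) mod 11 = 2
x = 1*11*5 + 10*6*2 = 175
175 mod 66 = 43
Check: 43 mod 6 = 1 ✓, 43 mod 11 = 10 ✓

x ≡ 43 (mod 66)


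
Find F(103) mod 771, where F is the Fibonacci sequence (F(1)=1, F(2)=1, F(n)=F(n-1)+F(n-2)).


F(k) mod 771 for k=1..103:
1, 1, 2, 3, 5, 8, 13, 21, 34, 55, 89, 144, 233, 377, 610, 216, 55, 271, 326, 597, 152, 749, 130, 108, 238, 346, 584, 159, 743, 131, 103, 234, 337, 571, 137, 708, 74, 11, 85, 96, 181, 277, 458, 735, 422, 386, 37, 423, 460, 112, 572, 684, 485, 398, 112, 510, 622, 361, 212, 573, 14, 587, 601, 417, 247, 664, 140, 33, 173, 206, 379, 585, 193, 7, 200, 207, 407, 614, 250, 93, 343, 436, 8, 444, 452, 125, 577, 702, 508, 439, 176, 615, 20, 635, 655, 519, 403, 151, 554, 705, 488, 422, 139
F(103) mod 771 = 139


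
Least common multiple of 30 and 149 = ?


GCD(30, 149) = 1
LCM = 30*149/1 = 4470/1 = 4470

LCM = 4470


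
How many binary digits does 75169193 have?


75169193 in base 2 = 100011110101111110110101001
Number of digits = 27

27 digits (base 2)


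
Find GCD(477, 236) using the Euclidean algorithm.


477 = 2 * 236 + 5
236 = 47 * 5 + 1
5 = 5 * 1 + 0
GCD = 1


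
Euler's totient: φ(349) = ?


349 = 349
Prime factors: 349
φ(349) = 349 × (1-1/349)
= 349 × 348/349 = 348

φ(349) = 348


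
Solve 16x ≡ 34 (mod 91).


GCD(16, 91) = 1, unique solution
a^(-1) mod 91 = 74
x = 74 * 34 mod 91 = 59

x ≡ 59 (mod 91)


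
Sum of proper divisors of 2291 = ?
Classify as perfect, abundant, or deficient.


Proper divisors: 1, 29, 79
Sum = 1 + 29 + 79 = 109
109 < 2291 → deficient

s(2291) = 109 (deficient)


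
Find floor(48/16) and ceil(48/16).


48/16 = 3.0000
floor = 3
ceil = 3

floor = 3, ceil = 3


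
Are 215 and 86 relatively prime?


Euclidean algorithm:
215 = 2 * 86 + 43
86 = 2 * 43 + 0
GCD(215, 86) = 43

No, not coprime (GCD = 43)


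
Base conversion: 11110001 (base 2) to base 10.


11110001 (base 2) = 241 (decimal)
241 (decimal) = 241 (base 10)


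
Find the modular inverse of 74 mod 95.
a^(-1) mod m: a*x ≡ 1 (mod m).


Use the extended Euclidean algorithm on (95, 74); each row r = 95*s + 74*t:
r=95, s=1, t=0
r=74, s=0, t=1
q=1: r=21, s=1, t=-1   [95*(1) + 74*(-1) = 21]
q=3: r=11, s=-3, t=4   [95*(-3) + 74*(4) = 11]
q=1: r=10, s=4, t=-5   [95*(4) + 74*(-5) = 10]
q=1: r=1, s=-7, t=9   [95*(-7) + 74*(9) = 1]
q=10: r=0, s=74, t=-95   [95*(74) + 74*(-95) = 0]
GCD = 1 with t = 9, so 74*(9) ≡ 1 (mod 95)
Inverse = 9 mod 95 = 9
Check: 74 * 9 = 666 ≡ 1 (mod 95)

74^(-1) ≡ 9 (mod 95)


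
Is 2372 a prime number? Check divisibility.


2372 / 2 = 1186 (exact division)
2372 is NOT prime.

No, 2372 is not prime


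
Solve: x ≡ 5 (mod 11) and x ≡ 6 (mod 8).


M = 11*8 = 88
M1 = M/11 = 8, M2 = M/8 = 11
M1^(-1) mod 11 = 7, M2^(-1) mod 8 = 3
x = 5*8*7 + 6*11*3 = 478
478 mod 88 = 38
Check: 38 mod 11 = 5 ✓, 38 mod 8 = 6 ✓

x ≡ 38 (mod 88)


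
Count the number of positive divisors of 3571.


3571 = 3571^1
d(3571) = (1+1) = 2

2 divisors


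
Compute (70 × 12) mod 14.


70 × 12 = 840
840 mod 14 = 0


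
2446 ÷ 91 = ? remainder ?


2446 = 91 * 26 + 80
Check: 2366 + 80 = 2446

q = 26, r = 80


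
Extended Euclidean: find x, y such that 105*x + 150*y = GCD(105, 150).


Tabular extended Euclidean (each row: r = 105*s + 150*t):
r=105, s=1, t=0
r=150, s=0, t=1
q=0: r=105, s=1, t=0   [105*(1) + 150*(0) = 105]
q=1: r=45, s=-1, t=1   [105*(-1) + 150*(1) = 45]
q=2: r=15, s=3, t=-2   [105*(3) + 150*(-2) = 15]
q=3: r=0, s=-10, t=7   [105*(-10) + 150*(7) = 0]
GCD = 15; from the row with r=15: x=3, y=-2
Check: 105*(3) + 150*(-2) = 315 - 300 = 15

GCD = 15, x = 3, y = -2


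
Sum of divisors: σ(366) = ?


Divisors of 366: 1, 2, 3, 6, 61, 122, 183, 366
Sum = 1 + 2 + 3 + 6 + 61 + 122 + 183 + 366 = 744

σ(366) = 744


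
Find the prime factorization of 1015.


1015 / 5 = 203
203 / 7 = 29
29 / 29 = 1
1015 = 5 × 7 × 29


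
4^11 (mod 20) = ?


4^1 mod 20 = 4
4^2 mod 20 = 16
4^3 mod 20 = 4
4^4 mod 20 = 16
4^5 mod 20 = 4
4^6 mod 20 = 16
4^7 mod 20 = 4
4^8 mod 20 = 16
4^9 mod 20 = 4
4^10 mod 20 = 16
4^11 mod 20 = 4


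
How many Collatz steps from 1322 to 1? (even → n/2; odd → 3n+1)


1322 → 661 → 1984 → 992 → 496 → 248 → 124 → 62 → 31 → 94 → 47 → 142 → 71 → 214 → 107 → 322 → 161 → 484 → 242 → 121 → 364 → 182 → 91 → 274 → 137 → 412 → 206 → 103 → 310 → 155 → 466 → 233 → 700 → 350 → 175 → 526 → 263 → 790 → 395 → 1186 → 593 → 1780 → 890 → 445 → 1336 → 668 → 334 → 167 → 502 → 251 → 754 → 377 → 1132 → 566 → 283 → 850 → 425 → 1276 → 638 → 319 → 958 → 479 → 1438 → 719 → 2158 → 1079 → 3238 → 1619 → 4858 → 2429 → 7288 → 3644 → 1822 → 911 → 2734 → 1367 → 4102 → 2051 → 6154 → 3077 → 9232 → 4616 → 2308 → 1154 → 577 → 1732 → 866 → 433 → 1300 → 650 → 325 → 976 → 488 → 244 → 122 → 61 → 184 → 92 → 46 → 23 → 70 → 35 → 106 → 53 → 160 → 80 → 40 → 20 → 10 → 5 → 16 → 8 → 4 → 2 → 1
Total steps = 114

114 steps


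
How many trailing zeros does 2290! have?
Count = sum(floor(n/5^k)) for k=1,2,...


floor(2290/5) = 458
floor(2290/25) = 91
floor(2290/125) = 18
floor(2290/625) = 3
Total = 570

570 trailing zeros


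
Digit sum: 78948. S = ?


7 + 8 + 9 + 4 + 8 = 36


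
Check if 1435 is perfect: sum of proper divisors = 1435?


Proper divisors of 1435: 1, 5, 7, 35, 41, 205, 287
Sum = 1 + 5 + 7 + 35 + 41 + 205 + 287 = 581

No, 1435 is not perfect (581 ≠ 1435)


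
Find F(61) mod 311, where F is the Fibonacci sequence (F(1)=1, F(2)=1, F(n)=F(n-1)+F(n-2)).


F(k) mod 311 for k=1..61:
1, 1, 2, 3, 5, 8, 13, 21, 34, 55, 89, 144, 233, 66, 299, 54, 42, 96, 138, 234, 61, 295, 45, 29, 74, 103, 177, 280, 146, 115, 261, 65, 15, 80, 95, 175, 270, 134, 93, 227, 9, 236, 245, 170, 104, 274, 67, 30, 97, 127, 224, 40, 264, 304, 257, 250, 196, 135, 20, 155, 175
F(61) mod 311 = 175


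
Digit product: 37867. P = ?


3 × 7 × 8 × 6 × 7 = 7056


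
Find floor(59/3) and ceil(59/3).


59/3 = 19.6667
floor = 19
ceil = 20

floor = 19, ceil = 20


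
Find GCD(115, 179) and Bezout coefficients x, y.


Tabular extended Euclidean (each row: r = 115*s + 179*t):
r=115, s=1, t=0
r=179, s=0, t=1
q=0: r=115, s=1, t=0   [115*(1) + 179*(0) = 115]
q=1: r=64, s=-1, t=1   [115*(-1) + 179*(1) = 64]
q=1: r=51, s=2, t=-1   [115*(2) + 179*(-1) = 51]
q=1: r=13, s=-3, t=2   [115*(-3) + 179*(2) = 13]
q=3: r=12, s=11, t=-7   [115*(11) + 179*(-7) = 12]
q=1: r=1, s=-14, t=9   [115*(-14) + 179*(9) = 1]
q=12: r=0, s=179, t=-115   [115*(179) + 179*(-115) = 0]
GCD = 1; from the row with r=1: x=-14, y=9
Check: 115*(-14) + 179*(9) = -1610 + 1611 = 1

GCD = 1, x = -14, y = 9


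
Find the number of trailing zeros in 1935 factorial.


floor(1935/5) = 387
floor(1935/25) = 77
floor(1935/125) = 15
floor(1935/625) = 3
Total = 482

482 trailing zeros


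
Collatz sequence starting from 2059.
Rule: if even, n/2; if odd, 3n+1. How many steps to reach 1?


2059 → 6178 → 3089 → 9268 → 4634 → 2317 → 6952 → 3476 → 1738 → 869 → 2608 → 1304 → 652 → 326 → 163 → 490 → 245 → 736 → 368 → 184 → 92 → 46 → 23 → 70 → 35 → 106 → 53 → 160 → 80 → 40 → 20 → 10 → 5 → 16 → 8 → 4 → 2 → 1
Total steps = 37

37 steps


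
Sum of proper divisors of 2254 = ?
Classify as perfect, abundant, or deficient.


Proper divisors: 1, 2, 7, 14, 23, 46, 49, 98, 161, 322, 1127
Sum = 1 + 2 + 7 + 14 + 23 + 46 + 49 + 98 + 161 + 322 + 1127 = 1850
1850 < 2254 → deficient

s(2254) = 1850 (deficient)


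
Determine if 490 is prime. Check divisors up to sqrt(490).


490 / 2 = 245 (exact division)
490 is NOT prime.

No, 490 is not prime


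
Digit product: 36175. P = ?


3 × 6 × 1 × 7 × 5 = 630


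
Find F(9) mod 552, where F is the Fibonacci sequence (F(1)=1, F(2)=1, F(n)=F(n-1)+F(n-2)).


F(k) mod 552 for k=1..9:
1, 1, 2, 3, 5, 8, 13, 21, 34
F(9) mod 552 = 34


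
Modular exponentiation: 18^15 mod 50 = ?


18^1 mod 50 = 18
18^2 mod 50 = 24
18^3 mod 50 = 32
18^4 mod 50 = 26
18^5 mod 50 = 18
18^6 mod 50 = 24
18^7 mod 50 = 32
18^8 mod 50 = 26
18^9 mod 50 = 18
18^10 mod 50 = 24
18^11 mod 50 = 32
18^12 mod 50 = 26
18^13 mod 50 = 18
18^14 mod 50 = 24
18^15 mod 50 = 32


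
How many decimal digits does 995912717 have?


995912717 has 9 digits in base 10
floor(log10(995912717)) + 1 = floor(8.9982) + 1 = 9

9 digits (base 10)


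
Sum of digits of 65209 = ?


6 + 5 + 2 + 0 + 9 = 22


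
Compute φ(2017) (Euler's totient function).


2017 = 2017
Prime factors: 2017
φ(2017) = 2017 × (1-1/2017)
= 2017 × 2016/2017 = 2016

φ(2017) = 2016


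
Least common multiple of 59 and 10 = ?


GCD(59, 10) = 1
LCM = 59*10/1 = 590/1 = 590

LCM = 590


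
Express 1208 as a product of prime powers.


1208 / 2 = 604
604 / 2 = 302
302 / 2 = 151
151 / 151 = 1
1208 = 2^3 × 151


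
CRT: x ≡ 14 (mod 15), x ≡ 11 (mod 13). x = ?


M = 15*13 = 195
M1 = M/15 = 13, M2 = M/13 = 15
M1^(-1) mod 15 = 7, M2^(-1) mod 13 = 7
x = 14*13*7 + 11*15*7 = 2429
2429 mod 195 = 89
Check: 89 mod 15 = 14 ✓, 89 mod 13 = 11 ✓

x ≡ 89 (mod 195)


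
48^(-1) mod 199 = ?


Use the extended Euclidean algorithm on (199, 48); each row r = 199*s + 48*t:
r=199, s=1, t=0
r=48, s=0, t=1
q=4: r=7, s=1, t=-4   [199*(1) + 48*(-4) = 7]
q=6: r=6, s=-6, t=25   [199*(-6) + 48*(25) = 6]
q=1: r=1, s=7, t=-29   [199*(7) + 48*(-29) = 1]
q=6: r=0, s=-48, t=199   [199*(-48) + 48*(199) = 0]
GCD = 1 with t = -29, so 48*(-29) ≡ 1 (mod 199)
Inverse = -29 mod 199 = 170
Check: 48 * 170 = 8160 ≡ 1 (mod 199)

48^(-1) ≡ 170 (mod 199)


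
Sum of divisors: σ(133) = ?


Divisors of 133: 1, 7, 19, 133
Sum = 1 + 7 + 19 + 133 = 160

σ(133) = 160


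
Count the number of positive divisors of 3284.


3284 = 2^2 × 821^1
d(3284) = (2+1) × (1+1) = 6

6 divisors


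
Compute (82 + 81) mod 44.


82 + 81 = 163
163 mod 44 = 31


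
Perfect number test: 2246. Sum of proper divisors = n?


Proper divisors of 2246: 1, 2, 1123
Sum = 1 + 2 + 1123 = 1126

No, 2246 is not perfect (1126 ≠ 2246)


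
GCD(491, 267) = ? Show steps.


491 = 1 * 267 + 224
267 = 1 * 224 + 43
224 = 5 * 43 + 9
43 = 4 * 9 + 7
9 = 1 * 7 + 2
7 = 3 * 2 + 1
2 = 2 * 1 + 0
GCD = 1


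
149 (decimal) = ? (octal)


149 (base 10) = 149 (decimal)
149 (decimal) = 225 (base 8)


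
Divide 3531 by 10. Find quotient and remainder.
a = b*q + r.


3531 = 10 * 353 + 1
Check: 3530 + 1 = 3531

q = 353, r = 1


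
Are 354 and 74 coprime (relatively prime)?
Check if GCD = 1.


Euclidean algorithm:
354 = 4 * 74 + 58
74 = 1 * 58 + 16
58 = 3 * 16 + 10
16 = 1 * 10 + 6
10 = 1 * 6 + 4
6 = 1 * 4 + 2
4 = 2 * 2 + 0
GCD(354, 74) = 2

No, not coprime (GCD = 2)


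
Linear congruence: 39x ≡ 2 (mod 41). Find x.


GCD(39, 41) = 1, unique solution
a^(-1) mod 41 = 20
x = 20 * 2 mod 41 = 40

x ≡ 40 (mod 41)


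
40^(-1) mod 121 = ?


Use the extended Euclidean algorithm on (121, 40); each row r = 121*s + 40*t:
r=121, s=1, t=0
r=40, s=0, t=1
q=3: r=1, s=1, t=-3   [121*(1) + 40*(-3) = 1]
q=40: r=0, s=-40, t=121   [121*(-40) + 40*(121) = 0]
GCD = 1 with t = -3, so 40*(-3) ≡ 1 (mod 121)
Inverse = -3 mod 121 = 118
Check: 40 * 118 = 4720 ≡ 1 (mod 121)

40^(-1) ≡ 118 (mod 121)


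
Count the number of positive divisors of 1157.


1157 = 13^1 × 89^1
d(1157) = (1+1) × (1+1) = 4

4 divisors


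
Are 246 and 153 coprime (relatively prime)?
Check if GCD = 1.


Euclidean algorithm:
246 = 1 * 153 + 93
153 = 1 * 93 + 60
93 = 1 * 60 + 33
60 = 1 * 33 + 27
33 = 1 * 27 + 6
27 = 4 * 6 + 3
6 = 2 * 3 + 0
GCD(246, 153) = 3

No, not coprime (GCD = 3)


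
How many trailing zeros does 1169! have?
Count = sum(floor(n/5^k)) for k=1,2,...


floor(1169/5) = 233
floor(1169/25) = 46
floor(1169/125) = 9
floor(1169/625) = 1
Total = 289

289 trailing zeros


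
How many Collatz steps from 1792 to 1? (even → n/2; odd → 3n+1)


1792 → 896 → 448 → 224 → 112 → 56 → 28 → 14 → 7 → 22 → 11 → 34 → 17 → 52 → 26 → 13 → 40 → 20 → 10 → 5 → 16 → 8 → 4 → 2 → 1
Total steps = 24

24 steps


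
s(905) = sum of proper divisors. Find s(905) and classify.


Proper divisors: 1, 5, 181
Sum = 1 + 5 + 181 = 187
187 < 905 → deficient

s(905) = 187 (deficient)


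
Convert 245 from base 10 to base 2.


245 (base 10) = 245 (decimal)
245 (decimal) = 11110101 (base 2)


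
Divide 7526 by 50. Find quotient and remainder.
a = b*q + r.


7526 = 50 * 150 + 26
Check: 7500 + 26 = 7526

q = 150, r = 26


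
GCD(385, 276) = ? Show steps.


385 = 1 * 276 + 109
276 = 2 * 109 + 58
109 = 1 * 58 + 51
58 = 1 * 51 + 7
51 = 7 * 7 + 2
7 = 3 * 2 + 1
2 = 2 * 1 + 0
GCD = 1


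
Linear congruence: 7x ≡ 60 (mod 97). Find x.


GCD(7, 97) = 1, unique solution
a^(-1) mod 97 = 14
x = 14 * 60 mod 97 = 64

x ≡ 64 (mod 97)


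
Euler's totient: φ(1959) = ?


1959 = 3 × 653
Prime factors: 3, 653
φ(1959) = 1959 × (1-1/3) × (1-1/653)
= 1959 × 2/3 × 652/653 = 1304

φ(1959) = 1304


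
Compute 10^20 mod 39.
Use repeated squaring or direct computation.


10^1 mod 39 = 10
10^2 mod 39 = 22
10^3 mod 39 = 25
10^4 mod 39 = 16
10^5 mod 39 = 4
10^6 mod 39 = 1
10^7 mod 39 = 10
10^8 mod 39 = 22
10^9 mod 39 = 25
10^10 mod 39 = 16
10^11 mod 39 = 4
10^12 mod 39 = 1
10^13 mod 39 = 10
10^14 mod 39 = 22
10^15 mod 39 = 25
10^16 mod 39 = 16
10^17 mod 39 = 4
10^18 mod 39 = 1
10^19 mod 39 = 10
10^20 mod 39 = 22


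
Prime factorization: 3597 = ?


3597 / 3 = 1199
1199 / 11 = 109
109 / 109 = 1
3597 = 3 × 11 × 109


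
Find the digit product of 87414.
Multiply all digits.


8 × 7 × 4 × 1 × 4 = 896


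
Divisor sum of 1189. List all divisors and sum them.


Divisors of 1189: 1, 29, 41, 1189
Sum = 1 + 29 + 41 + 1189 = 1260

σ(1189) = 1260


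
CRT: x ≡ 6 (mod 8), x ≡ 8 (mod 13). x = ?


M = 8*13 = 104
M1 = M/8 = 13, M2 = M/13 = 8
M1^(-1) mod 8 = 5, M2^(-1) mod 13 = 5
x = 6*13*5 + 8*8*5 = 710
710 mod 104 = 86
Check: 86 mod 8 = 6 ✓, 86 mod 13 = 8 ✓

x ≡ 86 (mod 104)


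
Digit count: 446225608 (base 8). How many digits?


446225608 in base 8 = 3246156310
Number of digits = 10

10 digits (base 8)


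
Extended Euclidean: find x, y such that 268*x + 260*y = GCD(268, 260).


Tabular extended Euclidean (each row: r = 268*s + 260*t):
r=268, s=1, t=0
r=260, s=0, t=1
q=1: r=8, s=1, t=-1   [268*(1) + 260*(-1) = 8]
q=32: r=4, s=-32, t=33   [268*(-32) + 260*(33) = 4]
q=2: r=0, s=65, t=-67   [268*(65) + 260*(-67) = 0]
GCD = 4; from the row with r=4: x=-32, y=33
Check: 268*(-32) + 260*(33) = -8576 + 8580 = 4

GCD = 4, x = -32, y = 33


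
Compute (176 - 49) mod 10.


176 - 49 = 127
127 mod 10 = 7


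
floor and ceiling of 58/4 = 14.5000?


58/4 = 14.5000
floor = 14
ceil = 15

floor = 14, ceil = 15


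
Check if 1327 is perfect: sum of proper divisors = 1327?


Proper divisors of 1327: 1
Sum = 1 = 1

No, 1327 is not perfect (1 ≠ 1327)


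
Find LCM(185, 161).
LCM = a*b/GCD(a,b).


GCD(185, 161) = 1
LCM = 185*161/1 = 29785/1 = 29785

LCM = 29785


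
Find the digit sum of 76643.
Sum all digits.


7 + 6 + 6 + 4 + 3 = 26


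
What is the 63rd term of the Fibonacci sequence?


Sequence: 1, 1, 2, 3, 5, 8, 13, 21, 34, 55, 89, 144, 233, 377, 610, 987, 1597, 2584, 4181, 6765, 10946, 17711, 28657, 46368, 75025, 121393, 196418, 317811, 514229, 832040, 1346269, 2178309, 3524578, 5702887, 9227465, 14930352, 24157817, 39088169, 63245986, 102334155, 165580141, 267914296, 433494437, 701408733, 1134903170, 1836311903, 2971215073, 4807526976, 7778742049, 12586269025, 20365011074, 32951280099, 53316291173, 86267571272, 139583862445, 225851433717, 365435296162, 591286729879, 956722026041, 1548008755920, 2504730781961, 4052739537881, 6557470319842
F(63) = 6557470319842


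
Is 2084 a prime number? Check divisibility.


2084 / 2 = 1042 (exact division)
2084 is NOT prime.

No, 2084 is not prime


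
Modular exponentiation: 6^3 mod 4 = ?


6^1 mod 4 = 2
6^2 mod 4 = 0
6^3 mod 4 = 0


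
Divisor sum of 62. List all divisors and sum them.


Divisors of 62: 1, 2, 31, 62
Sum = 1 + 2 + 31 + 62 = 96

σ(62) = 96


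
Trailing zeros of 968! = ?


floor(968/5) = 193
floor(968/25) = 38
floor(968/125) = 7
floor(968/625) = 1
Total = 239

239 trailing zeros


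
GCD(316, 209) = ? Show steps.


316 = 1 * 209 + 107
209 = 1 * 107 + 102
107 = 1 * 102 + 5
102 = 20 * 5 + 2
5 = 2 * 2 + 1
2 = 2 * 1 + 0
GCD = 1


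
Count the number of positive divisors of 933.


933 = 3^1 × 311^1
d(933) = (1+1) × (1+1) = 4

4 divisors


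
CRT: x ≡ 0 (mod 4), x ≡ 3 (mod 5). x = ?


M = 4*5 = 20
M1 = M/4 = 5, M2 = M/5 = 4
M1^(-1) mod 4 = 1, M2^(-1) mod 5 = 4
x = 0*5*1 + 3*4*4 = 48
48 mod 20 = 8
Check: 8 mod 4 = 0 ✓, 8 mod 5 = 3 ✓

x ≡ 8 (mod 20)


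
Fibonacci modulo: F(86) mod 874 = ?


F(k) mod 874 for k=1..86:
1, 1, 2, 3, 5, 8, 13, 21, 34, 55, 89, 144, 233, 377, 610, 113, 723, 836, 685, 647, 458, 231, 689, 46, 735, 781, 642, 549, 317, 866, 309, 301, 610, 37, 647, 684, 457, 267, 724, 117, 841, 84, 51, 135, 186, 321, 507, 828, 461, 415, 2, 417, 419, 836, 381, 343, 724, 193, 43, 236, 279, 515, 794, 435, 355, 790, 271, 187, 458, 645, 229, 0, 229, 229, 458, 687, 271, 84, 355, 439, 794, 359, 279, 638, 43, 681
F(86) mod 874 = 681


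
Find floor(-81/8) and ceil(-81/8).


-81/8 = -10.1250
floor = -11
ceil = -10

floor = -11, ceil = -10


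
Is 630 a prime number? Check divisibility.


630 / 2 = 315 (exact division)
630 is NOT prime.

No, 630 is not prime


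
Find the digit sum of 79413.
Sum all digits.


7 + 9 + 4 + 1 + 3 = 24


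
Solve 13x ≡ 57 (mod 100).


GCD(13, 100) = 1, unique solution
a^(-1) mod 100 = 77
x = 77 * 57 mod 100 = 89

x ≡ 89 (mod 100)


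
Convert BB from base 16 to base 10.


BB (base 16) = 187 (decimal)
187 (decimal) = 187 (base 10)


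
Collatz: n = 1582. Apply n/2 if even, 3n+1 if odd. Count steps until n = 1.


1582 → 791 → 2374 → 1187 → 3562 → 1781 → 5344 → 2672 → 1336 → 668 → 334 → 167 → 502 → 251 → 754 → 377 → 1132 → 566 → 283 → 850 → 425 → 1276 → 638 → 319 → 958 → 479 → 1438 → 719 → 2158 → 1079 → 3238 → 1619 → 4858 → 2429 → 7288 → 3644 → 1822 → 911 → 2734 → 1367 → 4102 → 2051 → 6154 → 3077 → 9232 → 4616 → 2308 → 1154 → 577 → 1732 → 866 → 433 → 1300 → 650 → 325 → 976 → 488 → 244 → 122 → 61 → 184 → 92 → 46 → 23 → 70 → 35 → 106 → 53 → 160 → 80 → 40 → 20 → 10 → 5 → 16 → 8 → 4 → 2 → 1
Total steps = 78

78 steps


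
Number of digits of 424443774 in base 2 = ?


424443774 in base 2 = 11001010011000111111101111110
Number of digits = 29

29 digits (base 2)


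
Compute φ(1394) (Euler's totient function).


1394 = 2 × 17 × 41
Prime factors: 2, 17, 41
φ(1394) = 1394 × (1-1/2) × (1-1/17) × (1-1/41)
= 1394 × 1/2 × 16/17 × 40/41 = 640

φ(1394) = 640


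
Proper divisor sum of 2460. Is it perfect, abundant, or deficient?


Proper divisors: 1, 2, 3, 4, 5, 6, 10, 12, 15, 20, 30, 41, 60, 82, 123, 164, 205, 246, 410, 492, 615, 820, 1230
Sum = 1 + 2 + 3 + 4 + 5 + 6 + 10 + 12 + 15 + 20 + 30 + 41 + 60 + 82 + 123 + 164 + 205 + 246 + 410 + 492 + 615 + 820 + 1230 = 4596
4596 > 2460 → abundant

s(2460) = 4596 (abundant)


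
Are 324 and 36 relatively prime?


Euclidean algorithm:
324 = 9 * 36 + 0
GCD(324, 36) = 36

No, not coprime (GCD = 36)


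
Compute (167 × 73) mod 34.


167 × 73 = 12191
12191 mod 34 = 19


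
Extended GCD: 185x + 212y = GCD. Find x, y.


Tabular extended Euclidean (each row: r = 185*s + 212*t):
r=185, s=1, t=0
r=212, s=0, t=1
q=0: r=185, s=1, t=0   [185*(1) + 212*(0) = 185]
q=1: r=27, s=-1, t=1   [185*(-1) + 212*(1) = 27]
q=6: r=23, s=7, t=-6   [185*(7) + 212*(-6) = 23]
q=1: r=4, s=-8, t=7   [185*(-8) + 212*(7) = 4]
q=5: r=3, s=47, t=-41   [185*(47) + 212*(-41) = 3]
q=1: r=1, s=-55, t=48   [185*(-55) + 212*(48) = 1]
q=3: r=0, s=212, t=-185   [185*(212) + 212*(-185) = 0]
GCD = 1; from the row with r=1: x=-55, y=48
Check: 185*(-55) + 212*(48) = -10175 + 10176 = 1

GCD = 1, x = -55, y = 48


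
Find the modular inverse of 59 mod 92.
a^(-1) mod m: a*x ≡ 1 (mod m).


Use the extended Euclidean algorithm on (92, 59); each row r = 92*s + 59*t:
r=92, s=1, t=0
r=59, s=0, t=1
q=1: r=33, s=1, t=-1   [92*(1) + 59*(-1) = 33]
q=1: r=26, s=-1, t=2   [92*(-1) + 59*(2) = 26]
q=1: r=7, s=2, t=-3   [92*(2) + 59*(-3) = 7]
q=3: r=5, s=-7, t=11   [92*(-7) + 59*(11) = 5]
q=1: r=2, s=9, t=-14   [92*(9) + 59*(-14) = 2]
q=2: r=1, s=-25, t=39   [92*(-25) + 59*(39) = 1]
q=2: r=0, s=59, t=-92   [92*(59) + 59*(-92) = 0]
GCD = 1 with t = 39, so 59*(39) ≡ 1 (mod 92)
Inverse = 39 mod 92 = 39
Check: 59 * 39 = 2301 ≡ 1 (mod 92)

59^(-1) ≡ 39 (mod 92)


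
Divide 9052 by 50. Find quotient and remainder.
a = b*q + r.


9052 = 50 * 181 + 2
Check: 9050 + 2 = 9052

q = 181, r = 2


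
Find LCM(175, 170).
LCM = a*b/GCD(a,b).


GCD(175, 170) = 5
LCM = 175*170/5 = 29750/5 = 5950

LCM = 5950


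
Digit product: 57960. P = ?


5 × 7 × 9 × 6 × 0 = 0


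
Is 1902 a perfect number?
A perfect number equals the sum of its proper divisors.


Proper divisors of 1902: 1, 2, 3, 6, 317, 634, 951
Sum = 1 + 2 + 3 + 6 + 317 + 634 + 951 = 1914

No, 1902 is not perfect (1914 ≠ 1902)


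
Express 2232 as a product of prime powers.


2232 / 2 = 1116
1116 / 2 = 558
558 / 2 = 279
279 / 3 = 93
93 / 3 = 31
31 / 31 = 1
2232 = 2^3 × 3^2 × 31


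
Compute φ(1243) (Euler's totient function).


1243 = 11 × 113
Prime factors: 11, 113
φ(1243) = 1243 × (1-1/11) × (1-1/113)
= 1243 × 10/11 × 112/113 = 1120

φ(1243) = 1120


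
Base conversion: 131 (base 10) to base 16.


131 (base 10) = 131 (decimal)
131 (decimal) = 83 (base 16)


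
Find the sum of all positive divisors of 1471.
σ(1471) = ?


Divisors of 1471: 1, 1471
Sum = 1 + 1471 = 1472

σ(1471) = 1472


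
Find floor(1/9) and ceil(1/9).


1/9 = 0.1111
floor = 0
ceil = 1

floor = 0, ceil = 1


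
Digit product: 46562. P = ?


4 × 6 × 5 × 6 × 2 = 1440


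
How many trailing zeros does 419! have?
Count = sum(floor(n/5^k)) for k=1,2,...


floor(419/5) = 83
floor(419/25) = 16
floor(419/125) = 3
Total = 102

102 trailing zeros


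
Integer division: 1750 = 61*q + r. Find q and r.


1750 = 61 * 28 + 42
Check: 1708 + 42 = 1750

q = 28, r = 42


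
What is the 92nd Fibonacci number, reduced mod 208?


F(k) mod 208 for k=1..92:
1, 1, 2, 3, 5, 8, 13, 21, 34, 55, 89, 144, 25, 169, 194, 155, 141, 88, 21, 109, 130, 31, 161, 192, 145, 129, 66, 195, 53, 40, 93, 133, 18, 151, 169, 112, 73, 185, 50, 27, 77, 104, 181, 77, 50, 127, 177, 96, 65, 161, 18, 179, 197, 168, 157, 117, 66, 183, 41, 16, 57, 73, 130, 203, 125, 120, 37, 157, 194, 143, 129, 64, 193, 49, 34, 83, 117, 200, 109, 101, 2, 103, 105, 0, 105, 105, 2, 107, 109, 8, 117, 125
F(92) mod 208 = 125


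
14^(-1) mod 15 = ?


Use the extended Euclidean algorithm on (15, 14); each row r = 15*s + 14*t:
r=15, s=1, t=0
r=14, s=0, t=1
q=1: r=1, s=1, t=-1   [15*(1) + 14*(-1) = 1]
q=14: r=0, s=-14, t=15   [15*(-14) + 14*(15) = 0]
GCD = 1 with t = -1, so 14*(-1) ≡ 1 (mod 15)
Inverse = -1 mod 15 = 14
Check: 14 * 14 = 196 ≡ 1 (mod 15)

14^(-1) ≡ 14 (mod 15)


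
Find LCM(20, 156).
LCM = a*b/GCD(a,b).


GCD(20, 156) = 4
LCM = 20*156/4 = 3120/4 = 780

LCM = 780


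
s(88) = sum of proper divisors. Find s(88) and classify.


Proper divisors: 1, 2, 4, 8, 11, 22, 44
Sum = 1 + 2 + 4 + 8 + 11 + 22 + 44 = 92
92 > 88 → abundant

s(88) = 92 (abundant)


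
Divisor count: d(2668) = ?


2668 = 2^2 × 23^1 × 29^1
d(2668) = (2+1) × (1+1) × (1+1) = 12

12 divisors


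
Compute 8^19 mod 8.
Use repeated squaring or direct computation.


8^1 mod 8 = 0
8^2 mod 8 = 0
8^3 mod 8 = 0
8^4 mod 8 = 0
8^5 mod 8 = 0
8^6 mod 8 = 0
8^7 mod 8 = 0
8^8 mod 8 = 0
8^9 mod 8 = 0
8^10 mod 8 = 0
8^11 mod 8 = 0
8^12 mod 8 = 0
8^13 mod 8 = 0
8^14 mod 8 = 0
8^15 mod 8 = 0
8^16 mod 8 = 0
8^17 mod 8 = 0
8^18 mod 8 = 0
8^19 mod 8 = 0


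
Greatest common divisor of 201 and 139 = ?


201 = 1 * 139 + 62
139 = 2 * 62 + 15
62 = 4 * 15 + 2
15 = 7 * 2 + 1
2 = 2 * 1 + 0
GCD = 1


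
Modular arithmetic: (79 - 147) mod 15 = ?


79 - 147 = -68
-68 mod 15 = 7


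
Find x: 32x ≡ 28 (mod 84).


GCD(32, 84) = 4 divides 28
Divide: 8x ≡ 7 (mod 21)
x ≡ 14 (mod 21)


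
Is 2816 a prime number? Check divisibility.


2816 / 2 = 1408 (exact division)
2816 is NOT prime.

No, 2816 is not prime


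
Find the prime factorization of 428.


428 / 2 = 214
214 / 2 = 107
107 / 107 = 1
428 = 2^2 × 107


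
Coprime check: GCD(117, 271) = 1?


Euclidean algorithm:
271 = 2 * 117 + 37
117 = 3 * 37 + 6
37 = 6 * 6 + 1
6 = 6 * 1 + 0
GCD(117, 271) = 1

Yes, coprime (GCD = 1)


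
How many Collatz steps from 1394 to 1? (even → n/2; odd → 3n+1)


1394 → 697 → 2092 → 1046 → 523 → 1570 → 785 → 2356 → 1178 → 589 → 1768 → 884 → 442 → 221 → 664 → 332 → 166 → 83 → 250 → 125 → 376 → 188 → 94 → 47 → 142 → 71 → 214 → 107 → 322 → 161 → 484 → 242 → 121 → 364 → 182 → 91 → 274 → 137 → 412 → 206 → 103 → 310 → 155 → 466 → 233 → 700 → 350 → 175 → 526 → 263 → 790 → 395 → 1186 → 593 → 1780 → 890 → 445 → 1336 → 668 → 334 → 167 → 502 → 251 → 754 → 377 → 1132 → 566 → 283 → 850 → 425 → 1276 → 638 → 319 → 958 → 479 → 1438 → 719 → 2158 → 1079 → 3238 → 1619 → 4858 → 2429 → 7288 → 3644 → 1822 → 911 → 2734 → 1367 → 4102 → 2051 → 6154 → 3077 → 9232 → 4616 → 2308 → 1154 → 577 → 1732 → 866 → 433 → 1300 → 650 → 325 → 976 → 488 → 244 → 122 → 61 → 184 → 92 → 46 → 23 → 70 → 35 → 106 → 53 → 160 → 80 → 40 → 20 → 10 → 5 → 16 → 8 → 4 → 2 → 1
Total steps = 127

127 steps


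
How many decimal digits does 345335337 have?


345335337 has 9 digits in base 10
floor(log10(345335337)) + 1 = floor(8.5382) + 1 = 9

9 digits (base 10)


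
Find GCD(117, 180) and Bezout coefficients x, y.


Tabular extended Euclidean (each row: r = 117*s + 180*t):
r=117, s=1, t=0
r=180, s=0, t=1
q=0: r=117, s=1, t=0   [117*(1) + 180*(0) = 117]
q=1: r=63, s=-1, t=1   [117*(-1) + 180*(1) = 63]
q=1: r=54, s=2, t=-1   [117*(2) + 180*(-1) = 54]
q=1: r=9, s=-3, t=2   [117*(-3) + 180*(2) = 9]
q=6: r=0, s=20, t=-13   [117*(20) + 180*(-13) = 0]
GCD = 9; from the row with r=9: x=-3, y=2
Check: 117*(-3) + 180*(2) = -351 + 360 = 9

GCD = 9, x = -3, y = 2


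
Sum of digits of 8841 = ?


8 + 8 + 4 + 1 = 21


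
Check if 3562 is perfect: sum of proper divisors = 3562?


Proper divisors of 3562: 1, 2, 13, 26, 137, 274, 1781
Sum = 1 + 2 + 13 + 26 + 137 + 274 + 1781 = 2234

No, 3562 is not perfect (2234 ≠ 3562)


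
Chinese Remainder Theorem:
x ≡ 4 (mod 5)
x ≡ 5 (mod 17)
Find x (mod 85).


M = 5*17 = 85
M1 = M/5 = 17, M2 = M/17 = 5
M1^(-1) mod 5 = 3, M2^(-1) mod 17 = 7
x = 4*17*3 + 5*5*7 = 379
379 mod 85 = 39
Check: 39 mod 5 = 4 ✓, 39 mod 17 = 5 ✓

x ≡ 39 (mod 85)


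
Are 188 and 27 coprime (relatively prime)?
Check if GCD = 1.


Euclidean algorithm:
188 = 6 * 27 + 26
27 = 1 * 26 + 1
26 = 26 * 1 + 0
GCD(188, 27) = 1

Yes, coprime (GCD = 1)


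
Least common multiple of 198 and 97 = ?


GCD(198, 97) = 1
LCM = 198*97/1 = 19206/1 = 19206

LCM = 19206


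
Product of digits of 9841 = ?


9 × 8 × 4 × 1 = 288


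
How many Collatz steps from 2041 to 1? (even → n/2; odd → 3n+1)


2041 → 6124 → 3062 → 1531 → 4594 → 2297 → 6892 → 3446 → 1723 → 5170 → 2585 → 7756 → 3878 → 1939 → 5818 → 2909 → 8728 → 4364 → 2182 → 1091 → 3274 → 1637 → 4912 → 2456 → 1228 → 614 → 307 → 922 → 461 → 1384 → 692 → 346 → 173 → 520 → 260 → 130 → 65 → 196 → 98 → 49 → 148 → 74 → 37 → 112 → 56 → 28 → 14 → 7 → 22 → 11 → 34 → 17 → 52 → 26 → 13 → 40 → 20 → 10 → 5 → 16 → 8 → 4 → 2 → 1
Total steps = 63

63 steps


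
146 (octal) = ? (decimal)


146 (base 8) = 102 (decimal)
102 (decimal) = 102 (base 10)


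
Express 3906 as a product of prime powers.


3906 / 2 = 1953
1953 / 3 = 651
651 / 3 = 217
217 / 7 = 31
31 / 31 = 1
3906 = 2 × 3^2 × 7 × 31


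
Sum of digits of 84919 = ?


8 + 4 + 9 + 1 + 9 = 31


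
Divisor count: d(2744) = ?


2744 = 2^3 × 7^3
d(2744) = (3+1) × (3+1) = 16

16 divisors


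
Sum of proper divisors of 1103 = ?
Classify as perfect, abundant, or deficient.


Proper divisors: 1
Sum = 1 = 1
1 < 1103 → deficient

s(1103) = 1 (deficient)


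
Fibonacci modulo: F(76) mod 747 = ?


F(k) mod 747 for k=1..76:
1, 1, 2, 3, 5, 8, 13, 21, 34, 55, 89, 144, 233, 377, 610, 240, 103, 343, 446, 42, 488, 530, 271, 54, 325, 379, 704, 336, 293, 629, 175, 57, 232, 289, 521, 63, 584, 647, 484, 384, 121, 505, 626, 384, 263, 647, 163, 63, 226, 289, 515, 57, 572, 629, 454, 336, 43, 379, 422, 54, 476, 530, 259, 42, 301, 343, 644, 240, 137, 377, 514, 144, 658, 55, 713, 21
F(76) mod 747 = 21


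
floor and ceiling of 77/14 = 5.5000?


77/14 = 5.5000
floor = 5
ceil = 6

floor = 5, ceil = 6


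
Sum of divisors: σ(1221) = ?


Divisors of 1221: 1, 3, 11, 33, 37, 111, 407, 1221
Sum = 1 + 3 + 11 + 33 + 37 + 111 + 407 + 1221 = 1824

σ(1221) = 1824


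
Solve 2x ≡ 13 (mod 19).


GCD(2, 19) = 1, unique solution
a^(-1) mod 19 = 10
x = 10 * 13 mod 19 = 16

x ≡ 16 (mod 19)


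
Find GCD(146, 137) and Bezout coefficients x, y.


Tabular extended Euclidean (each row: r = 146*s + 137*t):
r=146, s=1, t=0
r=137, s=0, t=1
q=1: r=9, s=1, t=-1   [146*(1) + 137*(-1) = 9]
q=15: r=2, s=-15, t=16   [146*(-15) + 137*(16) = 2]
q=4: r=1, s=61, t=-65   [146*(61) + 137*(-65) = 1]
q=2: r=0, s=-137, t=146   [146*(-137) + 137*(146) = 0]
GCD = 1; from the row with r=1: x=61, y=-65
Check: 146*(61) + 137*(-65) = 8906 - 8905 = 1

GCD = 1, x = 61, y = -65


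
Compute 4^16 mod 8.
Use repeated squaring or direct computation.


4^1 mod 8 = 4
4^2 mod 8 = 0
4^3 mod 8 = 0
4^4 mod 8 = 0
4^5 mod 8 = 0
4^6 mod 8 = 0
4^7 mod 8 = 0
4^8 mod 8 = 0
4^9 mod 8 = 0
4^10 mod 8 = 0
4^11 mod 8 = 0
4^12 mod 8 = 0
4^13 mod 8 = 0
4^14 mod 8 = 0
4^15 mod 8 = 0
4^16 mod 8 = 0


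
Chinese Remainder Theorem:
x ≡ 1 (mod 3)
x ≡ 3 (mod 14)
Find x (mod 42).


M = 3*14 = 42
M1 = M/3 = 14, M2 = M/14 = 3
M1^(-1) mod 3 = 2, M2^(-1) mod 14 = 5
x = 1*14*2 + 3*3*5 = 73
73 mod 42 = 31
Check: 31 mod 3 = 1 ✓, 31 mod 14 = 3 ✓

x ≡ 31 (mod 42)


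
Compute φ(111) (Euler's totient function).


111 = 3 × 37
Prime factors: 3, 37
φ(111) = 111 × (1-1/3) × (1-1/37)
= 111 × 2/3 × 36/37 = 72

φ(111) = 72


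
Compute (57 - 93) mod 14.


57 - 93 = -36
-36 mod 14 = 6


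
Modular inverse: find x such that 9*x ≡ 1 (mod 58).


Use the extended Euclidean algorithm on (58, 9); each row r = 58*s + 9*t:
r=58, s=1, t=0
r=9, s=0, t=1
q=6: r=4, s=1, t=-6   [58*(1) + 9*(-6) = 4]
q=2: r=1, s=-2, t=13   [58*(-2) + 9*(13) = 1]
q=4: r=0, s=9, t=-58   [58*(9) + 9*(-58) = 0]
GCD = 1 with t = 13, so 9*(13) ≡ 1 (mod 58)
Inverse = 13 mod 58 = 13
Check: 9 * 13 = 117 ≡ 1 (mod 58)

9^(-1) ≡ 13 (mod 58)


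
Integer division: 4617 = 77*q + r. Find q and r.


4617 = 77 * 59 + 74
Check: 4543 + 74 = 4617

q = 59, r = 74


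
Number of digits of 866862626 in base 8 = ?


866862626 in base 8 = 6352643042
Number of digits = 10

10 digits (base 8)


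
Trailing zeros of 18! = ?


floor(18/5) = 3
Total = 3

3 trailing zeros


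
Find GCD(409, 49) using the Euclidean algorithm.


409 = 8 * 49 + 17
49 = 2 * 17 + 15
17 = 1 * 15 + 2
15 = 7 * 2 + 1
2 = 2 * 1 + 0
GCD = 1


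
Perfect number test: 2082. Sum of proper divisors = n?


Proper divisors of 2082: 1, 2, 3, 6, 347, 694, 1041
Sum = 1 + 2 + 3 + 6 + 347 + 694 + 1041 = 2094

No, 2082 is not perfect (2094 ≠ 2082)


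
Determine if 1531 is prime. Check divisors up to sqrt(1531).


Check divisors up to sqrt(1531) = 39.1280
No divisors found.
1531 is prime.

Yes, 1531 is prime


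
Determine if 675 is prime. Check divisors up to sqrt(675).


675 / 3 = 225 (exact division)
675 is NOT prime.

No, 675 is not prime


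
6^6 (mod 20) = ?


6^1 mod 20 = 6
6^2 mod 20 = 16
6^3 mod 20 = 16
6^4 mod 20 = 16
6^5 mod 20 = 16
6^6 mod 20 = 16


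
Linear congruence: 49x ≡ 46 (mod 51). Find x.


GCD(49, 51) = 1, unique solution
a^(-1) mod 51 = 25
x = 25 * 46 mod 51 = 28

x ≡ 28 (mod 51)


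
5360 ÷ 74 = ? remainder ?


5360 = 74 * 72 + 32
Check: 5328 + 32 = 5360

q = 72, r = 32


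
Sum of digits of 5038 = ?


5 + 0 + 3 + 8 = 16


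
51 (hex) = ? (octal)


51 (base 16) = 81 (decimal)
81 (decimal) = 121 (base 8)


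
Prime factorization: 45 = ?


45 / 3 = 15
15 / 3 = 5
5 / 5 = 1
45 = 3^2 × 5


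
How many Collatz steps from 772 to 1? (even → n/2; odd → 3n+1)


772 → 386 → 193 → 580 → 290 → 145 → 436 → 218 → 109 → 328 → 164 → 82 → 41 → 124 → 62 → 31 → 94 → 47 → 142 → 71 → 214 → 107 → 322 → 161 → 484 → 242 → 121 → 364 → 182 → 91 → 274 → 137 → 412 → 206 → 103 → 310 → 155 → 466 → 233 → 700 → 350 → 175 → 526 → 263 → 790 → 395 → 1186 → 593 → 1780 → 890 → 445 → 1336 → 668 → 334 → 167 → 502 → 251 → 754 → 377 → 1132 → 566 → 283 → 850 → 425 → 1276 → 638 → 319 → 958 → 479 → 1438 → 719 → 2158 → 1079 → 3238 → 1619 → 4858 → 2429 → 7288 → 3644 → 1822 → 911 → 2734 → 1367 → 4102 → 2051 → 6154 → 3077 → 9232 → 4616 → 2308 → 1154 → 577 → 1732 → 866 → 433 → 1300 → 650 → 325 → 976 → 488 → 244 → 122 → 61 → 184 → 92 → 46 → 23 → 70 → 35 → 106 → 53 → 160 → 80 → 40 → 20 → 10 → 5 → 16 → 8 → 4 → 2 → 1
Total steps = 121

121 steps


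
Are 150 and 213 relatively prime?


Euclidean algorithm:
213 = 1 * 150 + 63
150 = 2 * 63 + 24
63 = 2 * 24 + 15
24 = 1 * 15 + 9
15 = 1 * 9 + 6
9 = 1 * 6 + 3
6 = 2 * 3 + 0
GCD(150, 213) = 3

No, not coprime (GCD = 3)


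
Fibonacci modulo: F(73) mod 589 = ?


F(k) mod 589 for k=1..73:
1, 1, 2, 3, 5, 8, 13, 21, 34, 55, 89, 144, 233, 377, 21, 398, 419, 228, 58, 286, 344, 41, 385, 426, 222, 59, 281, 340, 32, 372, 404, 187, 2, 189, 191, 380, 571, 362, 344, 117, 461, 578, 450, 439, 300, 150, 450, 11, 461, 472, 344, 227, 571, 209, 191, 400, 2, 402, 404, 217, 32, 249, 281, 530, 222, 163, 385, 548, 344, 303, 58, 361, 419
F(73) mod 589 = 419


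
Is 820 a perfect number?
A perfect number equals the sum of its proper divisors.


Proper divisors of 820: 1, 2, 4, 5, 10, 20, 41, 82, 164, 205, 410
Sum = 1 + 2 + 4 + 5 + 10 + 20 + 41 + 82 + 164 + 205 + 410 = 944

No, 820 is not perfect (944 ≠ 820)


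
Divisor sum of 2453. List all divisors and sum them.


Divisors of 2453: 1, 11, 223, 2453
Sum = 1 + 11 + 223 + 2453 = 2688

σ(2453) = 2688


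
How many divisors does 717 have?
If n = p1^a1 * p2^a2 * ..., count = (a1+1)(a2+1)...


717 = 3^1 × 239^1
d(717) = (1+1) × (1+1) = 4

4 divisors


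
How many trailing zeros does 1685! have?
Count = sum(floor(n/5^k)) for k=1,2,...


floor(1685/5) = 337
floor(1685/25) = 67
floor(1685/125) = 13
floor(1685/625) = 2
Total = 419

419 trailing zeros


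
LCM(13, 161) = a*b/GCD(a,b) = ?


GCD(13, 161) = 1
LCM = 13*161/1 = 2093/1 = 2093

LCM = 2093


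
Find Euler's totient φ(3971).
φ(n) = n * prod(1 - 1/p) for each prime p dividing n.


3971 = 11 × 19^2
Prime factors: 11, 19
φ(3971) = 3971 × (1-1/11) × (1-1/19)
= 3971 × 10/11 × 18/19 = 3420

φ(3971) = 3420
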